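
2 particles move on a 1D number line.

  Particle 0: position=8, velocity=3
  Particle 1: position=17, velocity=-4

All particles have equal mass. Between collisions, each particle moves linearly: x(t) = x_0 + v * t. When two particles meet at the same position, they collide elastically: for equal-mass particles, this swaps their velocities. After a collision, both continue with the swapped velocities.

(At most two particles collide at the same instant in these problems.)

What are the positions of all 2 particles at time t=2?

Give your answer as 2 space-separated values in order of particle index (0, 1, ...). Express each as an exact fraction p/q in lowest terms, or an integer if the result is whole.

Collision at t=9/7: particles 0 and 1 swap velocities; positions: p0=83/7 p1=83/7; velocities now: v0=-4 v1=3
Advance to t=2 (no further collisions before then); velocities: v0=-4 v1=3; positions = 9 14

Answer: 9 14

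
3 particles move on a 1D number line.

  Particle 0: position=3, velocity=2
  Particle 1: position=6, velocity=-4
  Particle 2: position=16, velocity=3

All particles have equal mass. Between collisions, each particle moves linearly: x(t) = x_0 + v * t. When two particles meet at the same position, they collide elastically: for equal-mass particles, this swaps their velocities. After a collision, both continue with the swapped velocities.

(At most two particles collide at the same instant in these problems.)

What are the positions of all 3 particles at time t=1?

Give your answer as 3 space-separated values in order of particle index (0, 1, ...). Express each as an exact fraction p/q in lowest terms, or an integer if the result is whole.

Collision at t=1/2: particles 0 and 1 swap velocities; positions: p0=4 p1=4 p2=35/2; velocities now: v0=-4 v1=2 v2=3
Advance to t=1 (no further collisions before then); velocities: v0=-4 v1=2 v2=3; positions = 2 5 19

Answer: 2 5 19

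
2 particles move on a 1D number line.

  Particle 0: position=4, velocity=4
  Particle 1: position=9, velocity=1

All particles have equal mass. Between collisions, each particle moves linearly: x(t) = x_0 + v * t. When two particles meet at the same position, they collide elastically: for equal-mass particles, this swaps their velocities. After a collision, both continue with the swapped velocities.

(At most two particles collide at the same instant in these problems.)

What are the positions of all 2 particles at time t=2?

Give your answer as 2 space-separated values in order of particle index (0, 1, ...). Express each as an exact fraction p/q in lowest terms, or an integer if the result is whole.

Answer: 11 12

Derivation:
Collision at t=5/3: particles 0 and 1 swap velocities; positions: p0=32/3 p1=32/3; velocities now: v0=1 v1=4
Advance to t=2 (no further collisions before then); velocities: v0=1 v1=4; positions = 11 12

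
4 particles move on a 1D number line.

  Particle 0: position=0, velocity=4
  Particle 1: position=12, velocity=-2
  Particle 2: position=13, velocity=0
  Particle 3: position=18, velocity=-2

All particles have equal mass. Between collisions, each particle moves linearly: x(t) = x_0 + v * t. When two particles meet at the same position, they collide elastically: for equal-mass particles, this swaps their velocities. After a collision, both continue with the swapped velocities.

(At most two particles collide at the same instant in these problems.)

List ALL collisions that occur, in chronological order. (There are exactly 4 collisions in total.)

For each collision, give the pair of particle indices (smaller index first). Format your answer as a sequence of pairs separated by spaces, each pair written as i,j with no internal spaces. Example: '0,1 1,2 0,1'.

Answer: 0,1 2,3 1,2 2,3

Derivation:
Collision at t=2: particles 0 and 1 swap velocities; positions: p0=8 p1=8 p2=13 p3=14; velocities now: v0=-2 v1=4 v2=0 v3=-2
Collision at t=5/2: particles 2 and 3 swap velocities; positions: p0=7 p1=10 p2=13 p3=13; velocities now: v0=-2 v1=4 v2=-2 v3=0
Collision at t=3: particles 1 and 2 swap velocities; positions: p0=6 p1=12 p2=12 p3=13; velocities now: v0=-2 v1=-2 v2=4 v3=0
Collision at t=13/4: particles 2 and 3 swap velocities; positions: p0=11/2 p1=23/2 p2=13 p3=13; velocities now: v0=-2 v1=-2 v2=0 v3=4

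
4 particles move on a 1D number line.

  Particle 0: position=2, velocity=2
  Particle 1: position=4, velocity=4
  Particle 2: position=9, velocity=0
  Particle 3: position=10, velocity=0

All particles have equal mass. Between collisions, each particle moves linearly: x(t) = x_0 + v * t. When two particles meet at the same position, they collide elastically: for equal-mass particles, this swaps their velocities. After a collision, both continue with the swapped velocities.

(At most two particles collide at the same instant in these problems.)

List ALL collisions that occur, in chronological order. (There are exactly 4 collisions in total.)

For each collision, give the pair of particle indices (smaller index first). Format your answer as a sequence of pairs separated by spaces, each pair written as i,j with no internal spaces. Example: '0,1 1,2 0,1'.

Answer: 1,2 2,3 0,1 1,2

Derivation:
Collision at t=5/4: particles 1 and 2 swap velocities; positions: p0=9/2 p1=9 p2=9 p3=10; velocities now: v0=2 v1=0 v2=4 v3=0
Collision at t=3/2: particles 2 and 3 swap velocities; positions: p0=5 p1=9 p2=10 p3=10; velocities now: v0=2 v1=0 v2=0 v3=4
Collision at t=7/2: particles 0 and 1 swap velocities; positions: p0=9 p1=9 p2=10 p3=18; velocities now: v0=0 v1=2 v2=0 v3=4
Collision at t=4: particles 1 and 2 swap velocities; positions: p0=9 p1=10 p2=10 p3=20; velocities now: v0=0 v1=0 v2=2 v3=4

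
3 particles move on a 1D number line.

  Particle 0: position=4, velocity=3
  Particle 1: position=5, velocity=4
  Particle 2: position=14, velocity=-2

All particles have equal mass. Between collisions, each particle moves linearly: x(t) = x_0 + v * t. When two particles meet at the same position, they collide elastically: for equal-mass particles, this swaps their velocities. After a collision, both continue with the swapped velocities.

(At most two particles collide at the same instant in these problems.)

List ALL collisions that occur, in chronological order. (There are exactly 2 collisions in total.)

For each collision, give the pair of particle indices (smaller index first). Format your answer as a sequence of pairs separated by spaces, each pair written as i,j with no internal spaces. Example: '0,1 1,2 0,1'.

Collision at t=3/2: particles 1 and 2 swap velocities; positions: p0=17/2 p1=11 p2=11; velocities now: v0=3 v1=-2 v2=4
Collision at t=2: particles 0 and 1 swap velocities; positions: p0=10 p1=10 p2=13; velocities now: v0=-2 v1=3 v2=4

Answer: 1,2 0,1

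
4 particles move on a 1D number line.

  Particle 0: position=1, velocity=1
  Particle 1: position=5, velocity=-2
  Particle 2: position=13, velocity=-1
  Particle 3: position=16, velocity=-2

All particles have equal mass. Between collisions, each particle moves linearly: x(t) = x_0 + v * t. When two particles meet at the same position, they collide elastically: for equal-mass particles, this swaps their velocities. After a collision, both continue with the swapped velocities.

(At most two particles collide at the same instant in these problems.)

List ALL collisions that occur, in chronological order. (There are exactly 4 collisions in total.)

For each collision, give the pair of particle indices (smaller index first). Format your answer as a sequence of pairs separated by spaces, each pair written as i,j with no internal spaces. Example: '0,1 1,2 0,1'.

Collision at t=4/3: particles 0 and 1 swap velocities; positions: p0=7/3 p1=7/3 p2=35/3 p3=40/3; velocities now: v0=-2 v1=1 v2=-1 v3=-2
Collision at t=3: particles 2 and 3 swap velocities; positions: p0=-1 p1=4 p2=10 p3=10; velocities now: v0=-2 v1=1 v2=-2 v3=-1
Collision at t=5: particles 1 and 2 swap velocities; positions: p0=-5 p1=6 p2=6 p3=8; velocities now: v0=-2 v1=-2 v2=1 v3=-1
Collision at t=6: particles 2 and 3 swap velocities; positions: p0=-7 p1=4 p2=7 p3=7; velocities now: v0=-2 v1=-2 v2=-1 v3=1

Answer: 0,1 2,3 1,2 2,3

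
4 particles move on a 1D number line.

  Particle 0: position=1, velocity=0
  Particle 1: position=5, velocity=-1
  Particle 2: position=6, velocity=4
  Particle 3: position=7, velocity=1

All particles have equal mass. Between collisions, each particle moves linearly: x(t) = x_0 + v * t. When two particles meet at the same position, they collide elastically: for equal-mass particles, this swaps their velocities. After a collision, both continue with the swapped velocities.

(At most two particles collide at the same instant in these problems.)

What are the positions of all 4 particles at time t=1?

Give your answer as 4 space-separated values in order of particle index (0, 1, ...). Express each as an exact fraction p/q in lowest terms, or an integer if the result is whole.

Answer: 1 4 8 10

Derivation:
Collision at t=1/3: particles 2 and 3 swap velocities; positions: p0=1 p1=14/3 p2=22/3 p3=22/3; velocities now: v0=0 v1=-1 v2=1 v3=4
Advance to t=1 (no further collisions before then); velocities: v0=0 v1=-1 v2=1 v3=4; positions = 1 4 8 10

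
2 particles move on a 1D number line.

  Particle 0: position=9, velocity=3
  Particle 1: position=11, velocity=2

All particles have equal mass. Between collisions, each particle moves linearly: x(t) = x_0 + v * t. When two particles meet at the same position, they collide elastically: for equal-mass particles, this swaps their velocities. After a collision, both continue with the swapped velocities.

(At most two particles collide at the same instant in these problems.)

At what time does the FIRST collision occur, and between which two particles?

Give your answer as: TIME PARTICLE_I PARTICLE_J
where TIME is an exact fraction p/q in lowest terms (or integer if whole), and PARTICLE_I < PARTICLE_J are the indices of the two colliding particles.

Pair (0,1): pos 9,11 vel 3,2 -> gap=2, closing at 1/unit, collide at t=2
Earliest collision: t=2 between 0 and 1

Answer: 2 0 1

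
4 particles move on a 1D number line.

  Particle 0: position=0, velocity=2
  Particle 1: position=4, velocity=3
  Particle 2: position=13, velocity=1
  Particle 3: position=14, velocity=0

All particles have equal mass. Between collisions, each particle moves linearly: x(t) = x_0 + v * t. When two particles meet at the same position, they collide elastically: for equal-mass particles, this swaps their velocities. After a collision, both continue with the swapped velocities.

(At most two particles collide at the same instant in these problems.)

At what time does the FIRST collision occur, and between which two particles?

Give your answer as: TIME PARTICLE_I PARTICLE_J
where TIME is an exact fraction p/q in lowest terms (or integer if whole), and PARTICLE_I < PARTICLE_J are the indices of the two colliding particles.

Answer: 1 2 3

Derivation:
Pair (0,1): pos 0,4 vel 2,3 -> not approaching (rel speed -1 <= 0)
Pair (1,2): pos 4,13 vel 3,1 -> gap=9, closing at 2/unit, collide at t=9/2
Pair (2,3): pos 13,14 vel 1,0 -> gap=1, closing at 1/unit, collide at t=1
Earliest collision: t=1 between 2 and 3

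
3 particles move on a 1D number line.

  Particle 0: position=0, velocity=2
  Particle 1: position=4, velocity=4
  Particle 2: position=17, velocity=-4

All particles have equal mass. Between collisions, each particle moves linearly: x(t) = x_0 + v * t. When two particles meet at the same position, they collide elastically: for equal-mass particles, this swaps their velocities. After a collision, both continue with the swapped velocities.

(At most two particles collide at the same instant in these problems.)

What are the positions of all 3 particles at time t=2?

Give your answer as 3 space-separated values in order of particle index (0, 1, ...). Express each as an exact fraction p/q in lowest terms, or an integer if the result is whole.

Answer: 4 9 12

Derivation:
Collision at t=13/8: particles 1 and 2 swap velocities; positions: p0=13/4 p1=21/2 p2=21/2; velocities now: v0=2 v1=-4 v2=4
Advance to t=2 (no further collisions before then); velocities: v0=2 v1=-4 v2=4; positions = 4 9 12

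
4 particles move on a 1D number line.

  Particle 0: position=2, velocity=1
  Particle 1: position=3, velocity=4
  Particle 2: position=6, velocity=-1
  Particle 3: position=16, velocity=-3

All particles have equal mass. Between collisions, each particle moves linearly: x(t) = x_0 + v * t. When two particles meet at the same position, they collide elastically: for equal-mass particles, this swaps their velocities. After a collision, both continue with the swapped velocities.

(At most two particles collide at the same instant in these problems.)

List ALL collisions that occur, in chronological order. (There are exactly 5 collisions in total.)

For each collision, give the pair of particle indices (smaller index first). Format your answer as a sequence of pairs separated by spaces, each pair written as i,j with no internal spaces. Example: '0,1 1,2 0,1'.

Collision at t=3/5: particles 1 and 2 swap velocities; positions: p0=13/5 p1=27/5 p2=27/5 p3=71/5; velocities now: v0=1 v1=-1 v2=4 v3=-3
Collision at t=13/7: particles 2 and 3 swap velocities; positions: p0=27/7 p1=29/7 p2=73/7 p3=73/7; velocities now: v0=1 v1=-1 v2=-3 v3=4
Collision at t=2: particles 0 and 1 swap velocities; positions: p0=4 p1=4 p2=10 p3=11; velocities now: v0=-1 v1=1 v2=-3 v3=4
Collision at t=7/2: particles 1 and 2 swap velocities; positions: p0=5/2 p1=11/2 p2=11/2 p3=17; velocities now: v0=-1 v1=-3 v2=1 v3=4
Collision at t=5: particles 0 and 1 swap velocities; positions: p0=1 p1=1 p2=7 p3=23; velocities now: v0=-3 v1=-1 v2=1 v3=4

Answer: 1,2 2,3 0,1 1,2 0,1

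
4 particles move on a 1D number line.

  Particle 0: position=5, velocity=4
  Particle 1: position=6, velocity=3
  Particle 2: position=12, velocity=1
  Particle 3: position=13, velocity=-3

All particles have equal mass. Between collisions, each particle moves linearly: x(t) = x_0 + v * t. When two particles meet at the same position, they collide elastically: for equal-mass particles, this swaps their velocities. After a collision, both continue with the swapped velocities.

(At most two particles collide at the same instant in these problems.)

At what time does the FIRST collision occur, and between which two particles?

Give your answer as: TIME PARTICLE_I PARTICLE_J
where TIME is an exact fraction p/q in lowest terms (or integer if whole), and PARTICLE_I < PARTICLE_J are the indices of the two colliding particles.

Pair (0,1): pos 5,6 vel 4,3 -> gap=1, closing at 1/unit, collide at t=1
Pair (1,2): pos 6,12 vel 3,1 -> gap=6, closing at 2/unit, collide at t=3
Pair (2,3): pos 12,13 vel 1,-3 -> gap=1, closing at 4/unit, collide at t=1/4
Earliest collision: t=1/4 between 2 and 3

Answer: 1/4 2 3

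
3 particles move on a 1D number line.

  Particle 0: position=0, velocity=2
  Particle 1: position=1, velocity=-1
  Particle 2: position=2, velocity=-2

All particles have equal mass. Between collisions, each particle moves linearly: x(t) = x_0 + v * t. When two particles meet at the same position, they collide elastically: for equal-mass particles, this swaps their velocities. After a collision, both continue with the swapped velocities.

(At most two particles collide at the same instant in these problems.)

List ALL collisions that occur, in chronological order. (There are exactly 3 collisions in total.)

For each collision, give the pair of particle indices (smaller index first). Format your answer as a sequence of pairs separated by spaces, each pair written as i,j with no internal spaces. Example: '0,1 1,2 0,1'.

Answer: 0,1 1,2 0,1

Derivation:
Collision at t=1/3: particles 0 and 1 swap velocities; positions: p0=2/3 p1=2/3 p2=4/3; velocities now: v0=-1 v1=2 v2=-2
Collision at t=1/2: particles 1 and 2 swap velocities; positions: p0=1/2 p1=1 p2=1; velocities now: v0=-1 v1=-2 v2=2
Collision at t=1: particles 0 and 1 swap velocities; positions: p0=0 p1=0 p2=2; velocities now: v0=-2 v1=-1 v2=2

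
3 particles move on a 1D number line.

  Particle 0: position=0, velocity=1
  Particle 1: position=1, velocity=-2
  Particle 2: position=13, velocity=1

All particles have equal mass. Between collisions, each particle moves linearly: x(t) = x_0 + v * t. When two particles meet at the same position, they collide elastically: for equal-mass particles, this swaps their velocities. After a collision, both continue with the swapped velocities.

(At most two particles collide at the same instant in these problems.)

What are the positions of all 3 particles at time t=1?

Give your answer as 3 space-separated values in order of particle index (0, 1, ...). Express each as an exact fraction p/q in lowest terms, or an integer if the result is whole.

Collision at t=1/3: particles 0 and 1 swap velocities; positions: p0=1/3 p1=1/3 p2=40/3; velocities now: v0=-2 v1=1 v2=1
Advance to t=1 (no further collisions before then); velocities: v0=-2 v1=1 v2=1; positions = -1 1 14

Answer: -1 1 14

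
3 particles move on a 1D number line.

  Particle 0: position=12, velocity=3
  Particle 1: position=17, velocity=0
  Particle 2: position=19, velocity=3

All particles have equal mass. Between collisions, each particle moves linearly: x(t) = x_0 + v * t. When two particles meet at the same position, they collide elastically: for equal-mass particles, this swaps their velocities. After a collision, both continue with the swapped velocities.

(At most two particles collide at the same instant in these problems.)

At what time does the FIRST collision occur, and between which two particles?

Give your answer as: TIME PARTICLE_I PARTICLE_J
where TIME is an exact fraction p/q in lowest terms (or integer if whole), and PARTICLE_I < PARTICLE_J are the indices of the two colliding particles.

Pair (0,1): pos 12,17 vel 3,0 -> gap=5, closing at 3/unit, collide at t=5/3
Pair (1,2): pos 17,19 vel 0,3 -> not approaching (rel speed -3 <= 0)
Earliest collision: t=5/3 between 0 and 1

Answer: 5/3 0 1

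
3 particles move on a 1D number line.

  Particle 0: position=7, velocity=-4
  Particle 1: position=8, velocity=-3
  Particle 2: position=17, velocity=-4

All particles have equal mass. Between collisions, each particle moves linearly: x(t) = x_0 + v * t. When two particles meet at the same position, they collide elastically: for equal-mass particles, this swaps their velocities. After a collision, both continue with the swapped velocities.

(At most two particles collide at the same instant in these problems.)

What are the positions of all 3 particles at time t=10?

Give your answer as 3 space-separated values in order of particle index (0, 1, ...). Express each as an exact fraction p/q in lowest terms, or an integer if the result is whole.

Answer: -33 -23 -22

Derivation:
Collision at t=9: particles 1 and 2 swap velocities; positions: p0=-29 p1=-19 p2=-19; velocities now: v0=-4 v1=-4 v2=-3
Advance to t=10 (no further collisions before then); velocities: v0=-4 v1=-4 v2=-3; positions = -33 -23 -22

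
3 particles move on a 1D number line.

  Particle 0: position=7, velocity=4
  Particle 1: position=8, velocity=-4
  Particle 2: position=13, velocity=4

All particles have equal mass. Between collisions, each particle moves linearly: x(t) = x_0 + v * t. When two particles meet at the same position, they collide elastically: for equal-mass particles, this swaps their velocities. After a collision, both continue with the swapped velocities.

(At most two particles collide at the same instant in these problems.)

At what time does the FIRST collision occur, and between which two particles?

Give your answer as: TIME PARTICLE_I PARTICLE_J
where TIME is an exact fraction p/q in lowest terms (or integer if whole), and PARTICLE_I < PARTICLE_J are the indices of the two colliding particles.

Pair (0,1): pos 7,8 vel 4,-4 -> gap=1, closing at 8/unit, collide at t=1/8
Pair (1,2): pos 8,13 vel -4,4 -> not approaching (rel speed -8 <= 0)
Earliest collision: t=1/8 between 0 and 1

Answer: 1/8 0 1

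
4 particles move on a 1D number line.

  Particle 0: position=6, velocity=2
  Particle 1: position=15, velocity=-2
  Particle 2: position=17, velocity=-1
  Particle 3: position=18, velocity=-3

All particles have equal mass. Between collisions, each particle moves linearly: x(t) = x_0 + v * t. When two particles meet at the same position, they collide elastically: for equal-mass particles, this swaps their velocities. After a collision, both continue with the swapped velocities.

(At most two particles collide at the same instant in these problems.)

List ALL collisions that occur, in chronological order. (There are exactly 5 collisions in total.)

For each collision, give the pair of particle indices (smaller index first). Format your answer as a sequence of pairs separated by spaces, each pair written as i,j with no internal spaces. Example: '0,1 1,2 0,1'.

Answer: 2,3 0,1 1,2 0,1 2,3

Derivation:
Collision at t=1/2: particles 2 and 3 swap velocities; positions: p0=7 p1=14 p2=33/2 p3=33/2; velocities now: v0=2 v1=-2 v2=-3 v3=-1
Collision at t=9/4: particles 0 and 1 swap velocities; positions: p0=21/2 p1=21/2 p2=45/4 p3=59/4; velocities now: v0=-2 v1=2 v2=-3 v3=-1
Collision at t=12/5: particles 1 and 2 swap velocities; positions: p0=51/5 p1=54/5 p2=54/5 p3=73/5; velocities now: v0=-2 v1=-3 v2=2 v3=-1
Collision at t=3: particles 0 and 1 swap velocities; positions: p0=9 p1=9 p2=12 p3=14; velocities now: v0=-3 v1=-2 v2=2 v3=-1
Collision at t=11/3: particles 2 and 3 swap velocities; positions: p0=7 p1=23/3 p2=40/3 p3=40/3; velocities now: v0=-3 v1=-2 v2=-1 v3=2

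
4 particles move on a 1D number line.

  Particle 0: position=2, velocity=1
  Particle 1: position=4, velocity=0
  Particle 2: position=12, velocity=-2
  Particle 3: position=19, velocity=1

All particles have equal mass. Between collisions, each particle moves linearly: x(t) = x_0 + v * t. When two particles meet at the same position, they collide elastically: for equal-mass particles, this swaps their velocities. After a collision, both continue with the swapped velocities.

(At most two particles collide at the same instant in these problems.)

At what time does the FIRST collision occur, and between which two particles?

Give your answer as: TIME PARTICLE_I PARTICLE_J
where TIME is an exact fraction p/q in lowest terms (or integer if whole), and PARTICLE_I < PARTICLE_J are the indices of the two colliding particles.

Pair (0,1): pos 2,4 vel 1,0 -> gap=2, closing at 1/unit, collide at t=2
Pair (1,2): pos 4,12 vel 0,-2 -> gap=8, closing at 2/unit, collide at t=4
Pair (2,3): pos 12,19 vel -2,1 -> not approaching (rel speed -3 <= 0)
Earliest collision: t=2 between 0 and 1

Answer: 2 0 1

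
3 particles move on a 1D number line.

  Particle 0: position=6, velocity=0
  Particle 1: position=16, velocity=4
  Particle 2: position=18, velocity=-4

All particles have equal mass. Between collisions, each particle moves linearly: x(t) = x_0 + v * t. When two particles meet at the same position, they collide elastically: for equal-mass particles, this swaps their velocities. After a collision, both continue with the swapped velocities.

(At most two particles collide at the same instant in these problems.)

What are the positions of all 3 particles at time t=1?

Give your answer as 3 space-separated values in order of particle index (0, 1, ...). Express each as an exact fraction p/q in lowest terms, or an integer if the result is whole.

Collision at t=1/4: particles 1 and 2 swap velocities; positions: p0=6 p1=17 p2=17; velocities now: v0=0 v1=-4 v2=4
Advance to t=1 (no further collisions before then); velocities: v0=0 v1=-4 v2=4; positions = 6 14 20

Answer: 6 14 20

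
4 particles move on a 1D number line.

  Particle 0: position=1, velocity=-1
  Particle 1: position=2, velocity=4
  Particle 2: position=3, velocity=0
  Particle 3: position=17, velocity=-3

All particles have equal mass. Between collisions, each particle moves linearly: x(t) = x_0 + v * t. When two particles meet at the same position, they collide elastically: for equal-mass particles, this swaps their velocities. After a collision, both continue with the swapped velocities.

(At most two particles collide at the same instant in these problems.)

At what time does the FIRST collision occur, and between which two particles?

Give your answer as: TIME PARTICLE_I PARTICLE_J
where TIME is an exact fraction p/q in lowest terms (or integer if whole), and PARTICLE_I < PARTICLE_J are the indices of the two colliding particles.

Pair (0,1): pos 1,2 vel -1,4 -> not approaching (rel speed -5 <= 0)
Pair (1,2): pos 2,3 vel 4,0 -> gap=1, closing at 4/unit, collide at t=1/4
Pair (2,3): pos 3,17 vel 0,-3 -> gap=14, closing at 3/unit, collide at t=14/3
Earliest collision: t=1/4 between 1 and 2

Answer: 1/4 1 2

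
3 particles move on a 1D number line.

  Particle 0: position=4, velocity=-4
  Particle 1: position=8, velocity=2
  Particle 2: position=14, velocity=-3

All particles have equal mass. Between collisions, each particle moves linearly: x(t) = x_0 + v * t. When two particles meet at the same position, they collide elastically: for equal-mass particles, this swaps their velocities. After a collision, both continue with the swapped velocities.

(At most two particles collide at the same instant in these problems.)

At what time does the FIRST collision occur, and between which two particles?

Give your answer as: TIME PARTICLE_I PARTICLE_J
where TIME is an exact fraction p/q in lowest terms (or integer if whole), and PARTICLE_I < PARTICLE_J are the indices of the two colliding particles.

Answer: 6/5 1 2

Derivation:
Pair (0,1): pos 4,8 vel -4,2 -> not approaching (rel speed -6 <= 0)
Pair (1,2): pos 8,14 vel 2,-3 -> gap=6, closing at 5/unit, collide at t=6/5
Earliest collision: t=6/5 between 1 and 2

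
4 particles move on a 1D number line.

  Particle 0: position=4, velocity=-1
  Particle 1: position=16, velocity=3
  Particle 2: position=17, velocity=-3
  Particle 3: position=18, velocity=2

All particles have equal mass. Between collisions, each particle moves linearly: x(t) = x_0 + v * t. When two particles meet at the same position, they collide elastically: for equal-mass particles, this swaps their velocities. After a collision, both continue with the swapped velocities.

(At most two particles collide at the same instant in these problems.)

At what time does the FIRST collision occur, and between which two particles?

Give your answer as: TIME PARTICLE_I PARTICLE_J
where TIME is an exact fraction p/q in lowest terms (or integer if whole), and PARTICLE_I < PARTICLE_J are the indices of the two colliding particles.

Pair (0,1): pos 4,16 vel -1,3 -> not approaching (rel speed -4 <= 0)
Pair (1,2): pos 16,17 vel 3,-3 -> gap=1, closing at 6/unit, collide at t=1/6
Pair (2,3): pos 17,18 vel -3,2 -> not approaching (rel speed -5 <= 0)
Earliest collision: t=1/6 between 1 and 2

Answer: 1/6 1 2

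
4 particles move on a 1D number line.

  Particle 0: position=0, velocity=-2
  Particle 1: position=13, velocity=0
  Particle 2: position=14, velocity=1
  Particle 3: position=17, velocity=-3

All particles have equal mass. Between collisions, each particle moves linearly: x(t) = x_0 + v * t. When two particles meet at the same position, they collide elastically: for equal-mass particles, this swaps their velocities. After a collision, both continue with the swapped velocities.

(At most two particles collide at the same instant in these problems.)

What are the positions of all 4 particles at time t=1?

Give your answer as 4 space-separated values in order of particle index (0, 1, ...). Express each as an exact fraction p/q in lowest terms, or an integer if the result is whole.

Collision at t=3/4: particles 2 and 3 swap velocities; positions: p0=-3/2 p1=13 p2=59/4 p3=59/4; velocities now: v0=-2 v1=0 v2=-3 v3=1
Advance to t=1 (no further collisions before then); velocities: v0=-2 v1=0 v2=-3 v3=1; positions = -2 13 14 15

Answer: -2 13 14 15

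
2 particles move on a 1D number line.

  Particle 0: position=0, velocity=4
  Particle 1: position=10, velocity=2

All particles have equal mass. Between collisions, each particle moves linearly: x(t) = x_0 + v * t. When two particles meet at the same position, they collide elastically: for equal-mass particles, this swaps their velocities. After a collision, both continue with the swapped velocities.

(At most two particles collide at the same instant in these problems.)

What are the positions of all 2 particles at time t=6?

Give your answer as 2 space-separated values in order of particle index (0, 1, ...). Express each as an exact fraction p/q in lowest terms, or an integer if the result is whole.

Collision at t=5: particles 0 and 1 swap velocities; positions: p0=20 p1=20; velocities now: v0=2 v1=4
Advance to t=6 (no further collisions before then); velocities: v0=2 v1=4; positions = 22 24

Answer: 22 24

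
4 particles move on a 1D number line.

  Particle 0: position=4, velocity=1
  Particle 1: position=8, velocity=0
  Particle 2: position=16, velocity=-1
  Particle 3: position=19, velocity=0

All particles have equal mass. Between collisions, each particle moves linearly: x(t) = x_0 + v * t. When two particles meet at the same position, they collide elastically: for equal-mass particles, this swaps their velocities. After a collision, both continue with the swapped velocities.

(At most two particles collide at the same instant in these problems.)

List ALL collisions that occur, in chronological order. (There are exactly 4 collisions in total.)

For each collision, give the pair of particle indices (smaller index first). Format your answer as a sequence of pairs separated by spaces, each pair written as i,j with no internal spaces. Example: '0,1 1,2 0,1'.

Collision at t=4: particles 0 and 1 swap velocities; positions: p0=8 p1=8 p2=12 p3=19; velocities now: v0=0 v1=1 v2=-1 v3=0
Collision at t=6: particles 1 and 2 swap velocities; positions: p0=8 p1=10 p2=10 p3=19; velocities now: v0=0 v1=-1 v2=1 v3=0
Collision at t=8: particles 0 and 1 swap velocities; positions: p0=8 p1=8 p2=12 p3=19; velocities now: v0=-1 v1=0 v2=1 v3=0
Collision at t=15: particles 2 and 3 swap velocities; positions: p0=1 p1=8 p2=19 p3=19; velocities now: v0=-1 v1=0 v2=0 v3=1

Answer: 0,1 1,2 0,1 2,3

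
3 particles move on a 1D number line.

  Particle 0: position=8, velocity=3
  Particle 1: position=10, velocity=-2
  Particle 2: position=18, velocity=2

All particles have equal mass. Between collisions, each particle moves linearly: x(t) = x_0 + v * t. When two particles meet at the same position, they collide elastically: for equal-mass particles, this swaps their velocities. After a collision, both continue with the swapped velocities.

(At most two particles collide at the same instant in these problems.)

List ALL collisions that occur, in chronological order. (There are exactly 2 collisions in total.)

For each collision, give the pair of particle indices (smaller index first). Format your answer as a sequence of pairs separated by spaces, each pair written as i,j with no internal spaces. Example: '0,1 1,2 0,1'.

Answer: 0,1 1,2

Derivation:
Collision at t=2/5: particles 0 and 1 swap velocities; positions: p0=46/5 p1=46/5 p2=94/5; velocities now: v0=-2 v1=3 v2=2
Collision at t=10: particles 1 and 2 swap velocities; positions: p0=-10 p1=38 p2=38; velocities now: v0=-2 v1=2 v2=3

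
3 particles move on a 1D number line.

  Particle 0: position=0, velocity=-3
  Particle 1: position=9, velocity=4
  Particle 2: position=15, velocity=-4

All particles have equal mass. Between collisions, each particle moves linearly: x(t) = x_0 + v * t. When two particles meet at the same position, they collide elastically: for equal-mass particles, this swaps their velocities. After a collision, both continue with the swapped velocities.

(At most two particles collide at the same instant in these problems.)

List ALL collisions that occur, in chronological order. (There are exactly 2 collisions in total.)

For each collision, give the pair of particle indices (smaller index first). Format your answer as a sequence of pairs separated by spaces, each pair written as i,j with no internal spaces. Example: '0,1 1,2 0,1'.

Answer: 1,2 0,1

Derivation:
Collision at t=3/4: particles 1 and 2 swap velocities; positions: p0=-9/4 p1=12 p2=12; velocities now: v0=-3 v1=-4 v2=4
Collision at t=15: particles 0 and 1 swap velocities; positions: p0=-45 p1=-45 p2=69; velocities now: v0=-4 v1=-3 v2=4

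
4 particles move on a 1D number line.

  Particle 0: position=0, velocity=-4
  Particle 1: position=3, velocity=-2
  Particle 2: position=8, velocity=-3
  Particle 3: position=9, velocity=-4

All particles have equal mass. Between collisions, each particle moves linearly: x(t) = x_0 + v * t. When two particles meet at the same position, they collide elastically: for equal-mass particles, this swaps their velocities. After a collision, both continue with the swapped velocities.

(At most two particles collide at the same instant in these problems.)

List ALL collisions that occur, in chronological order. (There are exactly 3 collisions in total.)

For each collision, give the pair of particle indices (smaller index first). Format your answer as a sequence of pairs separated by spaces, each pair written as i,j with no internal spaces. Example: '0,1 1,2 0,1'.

Collision at t=1: particles 2 and 3 swap velocities; positions: p0=-4 p1=1 p2=5 p3=5; velocities now: v0=-4 v1=-2 v2=-4 v3=-3
Collision at t=3: particles 1 and 2 swap velocities; positions: p0=-12 p1=-3 p2=-3 p3=-1; velocities now: v0=-4 v1=-4 v2=-2 v3=-3
Collision at t=5: particles 2 and 3 swap velocities; positions: p0=-20 p1=-11 p2=-7 p3=-7; velocities now: v0=-4 v1=-4 v2=-3 v3=-2

Answer: 2,3 1,2 2,3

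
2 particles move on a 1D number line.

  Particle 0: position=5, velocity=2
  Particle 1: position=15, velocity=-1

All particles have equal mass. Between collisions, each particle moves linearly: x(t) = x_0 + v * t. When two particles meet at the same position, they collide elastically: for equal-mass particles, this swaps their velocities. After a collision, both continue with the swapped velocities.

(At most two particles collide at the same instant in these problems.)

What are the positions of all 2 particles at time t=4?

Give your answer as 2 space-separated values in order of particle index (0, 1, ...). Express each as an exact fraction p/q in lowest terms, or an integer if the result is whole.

Answer: 11 13

Derivation:
Collision at t=10/3: particles 0 and 1 swap velocities; positions: p0=35/3 p1=35/3; velocities now: v0=-1 v1=2
Advance to t=4 (no further collisions before then); velocities: v0=-1 v1=2; positions = 11 13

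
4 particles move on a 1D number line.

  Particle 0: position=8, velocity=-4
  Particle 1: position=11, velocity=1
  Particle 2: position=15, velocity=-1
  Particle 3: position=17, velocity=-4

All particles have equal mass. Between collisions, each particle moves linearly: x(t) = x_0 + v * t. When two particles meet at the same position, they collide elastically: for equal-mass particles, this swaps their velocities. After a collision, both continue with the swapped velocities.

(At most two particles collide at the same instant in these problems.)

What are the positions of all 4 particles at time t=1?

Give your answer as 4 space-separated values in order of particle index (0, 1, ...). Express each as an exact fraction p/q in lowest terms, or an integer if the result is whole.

Collision at t=2/3: particles 2 and 3 swap velocities; positions: p0=16/3 p1=35/3 p2=43/3 p3=43/3; velocities now: v0=-4 v1=1 v2=-4 v3=-1
Advance to t=1 (no further collisions before then); velocities: v0=-4 v1=1 v2=-4 v3=-1; positions = 4 12 13 14

Answer: 4 12 13 14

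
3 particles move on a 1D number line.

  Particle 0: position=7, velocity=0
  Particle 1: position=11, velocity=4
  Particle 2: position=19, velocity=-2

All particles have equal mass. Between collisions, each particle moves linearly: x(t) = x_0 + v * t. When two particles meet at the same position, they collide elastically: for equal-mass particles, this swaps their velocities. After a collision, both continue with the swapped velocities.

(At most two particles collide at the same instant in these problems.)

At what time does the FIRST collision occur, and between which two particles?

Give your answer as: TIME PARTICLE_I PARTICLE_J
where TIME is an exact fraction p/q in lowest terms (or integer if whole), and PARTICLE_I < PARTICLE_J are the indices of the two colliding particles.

Answer: 4/3 1 2

Derivation:
Pair (0,1): pos 7,11 vel 0,4 -> not approaching (rel speed -4 <= 0)
Pair (1,2): pos 11,19 vel 4,-2 -> gap=8, closing at 6/unit, collide at t=4/3
Earliest collision: t=4/3 between 1 and 2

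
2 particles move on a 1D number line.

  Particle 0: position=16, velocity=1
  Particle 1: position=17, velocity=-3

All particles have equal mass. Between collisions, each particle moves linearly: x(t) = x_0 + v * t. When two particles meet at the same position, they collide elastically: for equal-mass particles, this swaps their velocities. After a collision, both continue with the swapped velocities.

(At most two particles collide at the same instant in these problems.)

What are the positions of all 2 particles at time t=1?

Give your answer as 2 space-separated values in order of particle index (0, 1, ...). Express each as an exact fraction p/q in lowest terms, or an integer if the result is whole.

Answer: 14 17

Derivation:
Collision at t=1/4: particles 0 and 1 swap velocities; positions: p0=65/4 p1=65/4; velocities now: v0=-3 v1=1
Advance to t=1 (no further collisions before then); velocities: v0=-3 v1=1; positions = 14 17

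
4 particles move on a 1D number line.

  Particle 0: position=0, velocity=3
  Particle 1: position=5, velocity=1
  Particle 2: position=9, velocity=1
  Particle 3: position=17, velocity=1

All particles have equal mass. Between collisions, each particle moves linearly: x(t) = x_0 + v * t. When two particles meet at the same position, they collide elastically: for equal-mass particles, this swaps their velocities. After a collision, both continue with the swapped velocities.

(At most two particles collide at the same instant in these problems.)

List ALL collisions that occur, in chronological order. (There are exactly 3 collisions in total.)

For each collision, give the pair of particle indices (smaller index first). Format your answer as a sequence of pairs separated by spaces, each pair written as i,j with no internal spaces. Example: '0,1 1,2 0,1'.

Answer: 0,1 1,2 2,3

Derivation:
Collision at t=5/2: particles 0 and 1 swap velocities; positions: p0=15/2 p1=15/2 p2=23/2 p3=39/2; velocities now: v0=1 v1=3 v2=1 v3=1
Collision at t=9/2: particles 1 and 2 swap velocities; positions: p0=19/2 p1=27/2 p2=27/2 p3=43/2; velocities now: v0=1 v1=1 v2=3 v3=1
Collision at t=17/2: particles 2 and 3 swap velocities; positions: p0=27/2 p1=35/2 p2=51/2 p3=51/2; velocities now: v0=1 v1=1 v2=1 v3=3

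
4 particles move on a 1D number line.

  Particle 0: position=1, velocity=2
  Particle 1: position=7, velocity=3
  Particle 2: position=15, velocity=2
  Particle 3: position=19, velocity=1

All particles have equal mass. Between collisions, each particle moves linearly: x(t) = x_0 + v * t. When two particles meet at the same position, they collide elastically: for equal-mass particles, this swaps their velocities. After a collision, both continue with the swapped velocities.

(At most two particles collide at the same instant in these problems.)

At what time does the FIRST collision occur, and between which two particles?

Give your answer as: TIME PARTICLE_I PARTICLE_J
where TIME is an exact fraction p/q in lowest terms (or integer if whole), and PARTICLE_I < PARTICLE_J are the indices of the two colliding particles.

Pair (0,1): pos 1,7 vel 2,3 -> not approaching (rel speed -1 <= 0)
Pair (1,2): pos 7,15 vel 3,2 -> gap=8, closing at 1/unit, collide at t=8
Pair (2,3): pos 15,19 vel 2,1 -> gap=4, closing at 1/unit, collide at t=4
Earliest collision: t=4 between 2 and 3

Answer: 4 2 3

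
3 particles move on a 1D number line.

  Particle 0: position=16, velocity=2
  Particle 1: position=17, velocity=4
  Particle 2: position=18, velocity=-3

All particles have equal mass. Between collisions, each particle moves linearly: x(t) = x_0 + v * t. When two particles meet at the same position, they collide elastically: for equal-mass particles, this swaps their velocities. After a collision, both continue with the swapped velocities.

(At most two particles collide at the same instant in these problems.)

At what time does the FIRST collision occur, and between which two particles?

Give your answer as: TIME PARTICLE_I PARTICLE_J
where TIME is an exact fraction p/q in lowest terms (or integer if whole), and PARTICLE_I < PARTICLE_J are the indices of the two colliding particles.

Answer: 1/7 1 2

Derivation:
Pair (0,1): pos 16,17 vel 2,4 -> not approaching (rel speed -2 <= 0)
Pair (1,2): pos 17,18 vel 4,-3 -> gap=1, closing at 7/unit, collide at t=1/7
Earliest collision: t=1/7 between 1 and 2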